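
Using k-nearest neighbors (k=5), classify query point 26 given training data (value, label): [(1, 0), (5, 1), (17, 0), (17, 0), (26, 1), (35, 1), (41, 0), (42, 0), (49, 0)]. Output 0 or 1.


Distances from query 26:
Point 26 (class 1): distance = 0
Point 17 (class 0): distance = 9
Point 17 (class 0): distance = 9
Point 35 (class 1): distance = 9
Point 41 (class 0): distance = 15
K=5 nearest neighbors: classes = [1, 0, 0, 1, 0]
Votes for class 1: 2 / 5
Majority vote => class 0

0


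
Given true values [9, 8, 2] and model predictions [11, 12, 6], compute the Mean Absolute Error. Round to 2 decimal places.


Absolute errors: [2, 4, 4]
Sum of absolute errors = 10
MAE = 10 / 3 = 3.33

3.33


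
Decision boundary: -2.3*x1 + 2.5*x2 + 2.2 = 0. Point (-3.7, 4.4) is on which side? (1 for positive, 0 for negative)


Compute -2.3 * -3.7 + 2.5 * 4.4 + 2.2
= 8.51 + 11.0 + 2.2
= 21.71
Since 21.71 >= 0, the point is on the positive side.

1


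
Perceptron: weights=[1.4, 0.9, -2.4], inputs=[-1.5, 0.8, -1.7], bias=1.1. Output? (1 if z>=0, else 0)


z = w . x + b
= 1.4*-1.5 + 0.9*0.8 + -2.4*-1.7 + 1.1
= -2.1 + 0.72 + 4.08 + 1.1
= 2.7 + 1.1
= 3.8
Since z = 3.8 >= 0, output = 1

1


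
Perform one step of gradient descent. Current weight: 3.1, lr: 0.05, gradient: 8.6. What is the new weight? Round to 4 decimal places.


w_new = w_old - lr * gradient
= 3.1 - 0.05 * 8.6
= 3.1 - (0.43)
= 2.6700

2.6700


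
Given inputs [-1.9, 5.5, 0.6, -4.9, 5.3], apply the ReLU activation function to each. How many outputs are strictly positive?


ReLU(x) = max(0, x) for each element:
ReLU(-1.9) = 0
ReLU(5.5) = 5.5
ReLU(0.6) = 0.6
ReLU(-4.9) = 0
ReLU(5.3) = 5.3
Active neurons (>0): 3

3


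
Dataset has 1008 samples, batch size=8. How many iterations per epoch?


Iterations per epoch = dataset_size / batch_size
= 1008 / 8
= 126

126


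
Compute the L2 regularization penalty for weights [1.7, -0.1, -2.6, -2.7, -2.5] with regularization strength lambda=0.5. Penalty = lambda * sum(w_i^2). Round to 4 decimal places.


Squaring each weight:
1.7^2 = 2.89
(-0.1)^2 = 0.01
(-2.6)^2 = 6.76
(-2.7)^2 = 7.29
(-2.5)^2 = 6.25
Sum of squares = 23.2
Penalty = 0.5 * 23.2 = 11.6000

11.6000


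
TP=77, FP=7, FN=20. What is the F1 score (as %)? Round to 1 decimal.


Precision = TP / (TP + FP) = 77 / 84 = 0.9167
Recall = TP / (TP + FN) = 77 / 97 = 0.7938
F1 = 2 * P * R / (P + R)
= 2 * 0.9167 * 0.7938 / (0.9167 + 0.7938)
= 1.4553 / 1.7105
= 0.8508
As percentage: 85.1%

85.1


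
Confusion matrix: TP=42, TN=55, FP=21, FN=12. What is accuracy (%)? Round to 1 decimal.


Accuracy = (TP + TN) / (TP + TN + FP + FN) * 100
= (42 + 55) / (42 + 55 + 21 + 12)
= 97 / 130
= 0.7462
= 74.6%

74.6


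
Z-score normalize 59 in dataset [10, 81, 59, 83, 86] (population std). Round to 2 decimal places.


Mean = (10 + 81 + 59 + 83 + 86) / 5 = 63.8
Variance = sum((x_i - mean)^2) / n = 814.96
Std = sqrt(814.96) = 28.5475
Z = (x - mean) / std
= (59 - 63.8) / 28.5475
= -4.8 / 28.5475
= -0.17

-0.17


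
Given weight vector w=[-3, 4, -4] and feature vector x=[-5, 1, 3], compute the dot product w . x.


Element-wise products:
-3 * -5 = 15
4 * 1 = 4
-4 * 3 = -12
Sum = 15 + 4 + -12
= 7

7


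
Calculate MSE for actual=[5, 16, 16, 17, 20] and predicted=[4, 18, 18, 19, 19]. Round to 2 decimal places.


Differences: [1, -2, -2, -2, 1]
Squared errors: [1, 4, 4, 4, 1]
Sum of squared errors = 14
MSE = 14 / 5 = 2.80

2.80


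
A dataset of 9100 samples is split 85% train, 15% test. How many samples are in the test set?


Train samples = 9100 * 85% = 7735
Test samples = 9100 - 7735
= 1365

1365


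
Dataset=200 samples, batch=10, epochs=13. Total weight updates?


Iterations per epoch = 200 / 10 = 20
Total updates = iterations_per_epoch * epochs
= 20 * 13
= 260

260


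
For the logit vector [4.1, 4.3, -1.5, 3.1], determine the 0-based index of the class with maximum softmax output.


Softmax is a monotonic transformation, so it preserves the argmax.
We need to find the index of the maximum logit.
Index 0: 4.1
Index 1: 4.3
Index 2: -1.5
Index 3: 3.1
Maximum logit = 4.3 at index 1

1


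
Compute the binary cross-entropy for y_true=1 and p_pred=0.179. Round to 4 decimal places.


For y=1: Loss = -log(p)
= -log(0.179)
= -(-1.7204)
= 1.7204

1.7204


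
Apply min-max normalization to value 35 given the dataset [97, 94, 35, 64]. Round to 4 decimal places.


Min = 35, Max = 97
Range = 97 - 35 = 62
Scaled = (x - min) / (max - min)
= (35 - 35) / 62
= 0 / 62
= 0.0000

0.0000


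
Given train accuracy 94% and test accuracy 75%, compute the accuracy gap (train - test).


Gap = train_accuracy - test_accuracy
= 94 - 75
= 19%
This gap suggests the model is overfitting.

19


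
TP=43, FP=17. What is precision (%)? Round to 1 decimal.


Precision = TP / (TP + FP) * 100
= 43 / (43 + 17)
= 43 / 60
= 0.7167
= 71.7%

71.7


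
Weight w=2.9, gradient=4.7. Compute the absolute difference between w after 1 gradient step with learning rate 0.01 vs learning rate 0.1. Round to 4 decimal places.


With lr=0.01: w_new = 2.9 - 0.01 * 4.7 = 2.853
With lr=0.1: w_new = 2.9 - 0.1 * 4.7 = 2.43
Absolute difference = |2.853 - 2.43|
= 0.4230

0.4230


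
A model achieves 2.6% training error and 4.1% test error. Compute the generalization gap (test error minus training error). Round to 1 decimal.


Generalization gap = test_error - train_error
= 4.1 - 2.6
= 1.5%
A small gap suggests good generalization.

1.5


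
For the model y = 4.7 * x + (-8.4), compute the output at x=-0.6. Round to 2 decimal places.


y = 4.7 * -0.6 + (-8.4)
= -2.82 + (-8.4)
= -11.22

-11.22


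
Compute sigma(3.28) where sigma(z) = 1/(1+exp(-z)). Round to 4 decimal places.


sigmoid(z) = 1 / (1 + exp(-z))
exp(-(3.28)) = exp(-3.28) = 0.0376
1 + 0.0376 = 1.0376
1 / 1.0376 = 0.9637

0.9637


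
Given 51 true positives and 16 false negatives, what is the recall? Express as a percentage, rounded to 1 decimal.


Recall = TP / (TP + FN) * 100
= 51 / (51 + 16)
= 51 / 67
= 0.7612
= 76.1%

76.1


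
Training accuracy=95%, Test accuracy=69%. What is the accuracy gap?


Gap = train_accuracy - test_accuracy
= 95 - 69
= 26%
This large gap strongly indicates overfitting.

26


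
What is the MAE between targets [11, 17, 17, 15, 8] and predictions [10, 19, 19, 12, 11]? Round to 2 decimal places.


Absolute errors: [1, 2, 2, 3, 3]
Sum of absolute errors = 11
MAE = 11 / 5 = 2.20

2.20


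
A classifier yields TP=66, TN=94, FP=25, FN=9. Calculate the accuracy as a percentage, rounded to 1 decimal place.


Accuracy = (TP + TN) / (TP + TN + FP + FN) * 100
= (66 + 94) / (66 + 94 + 25 + 9)
= 160 / 194
= 0.8247
= 82.5%

82.5


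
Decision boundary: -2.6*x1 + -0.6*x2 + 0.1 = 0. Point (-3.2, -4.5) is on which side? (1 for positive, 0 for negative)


Compute -2.6 * -3.2 + -0.6 * -4.5 + 0.1
= 8.32 + 2.7 + 0.1
= 11.12
Since 11.12 >= 0, the point is on the positive side.

1


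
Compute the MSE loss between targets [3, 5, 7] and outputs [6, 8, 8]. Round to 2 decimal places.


Differences: [-3, -3, -1]
Squared errors: [9, 9, 1]
Sum of squared errors = 19
MSE = 19 / 3 = 6.33

6.33


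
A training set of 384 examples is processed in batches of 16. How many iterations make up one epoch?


Iterations per epoch = dataset_size / batch_size
= 384 / 16
= 24

24


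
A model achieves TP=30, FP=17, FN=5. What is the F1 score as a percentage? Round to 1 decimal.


Precision = TP / (TP + FP) = 30 / 47 = 0.6383
Recall = TP / (TP + FN) = 30 / 35 = 0.8571
F1 = 2 * P * R / (P + R)
= 2 * 0.6383 * 0.8571 / (0.6383 + 0.8571)
= 1.0942 / 1.4954
= 0.7317
As percentage: 73.2%

73.2


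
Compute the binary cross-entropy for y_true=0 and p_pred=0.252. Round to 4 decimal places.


For y=0: Loss = -log(1-p)
= -log(1 - 0.252)
= -log(0.748)
= -(-0.2904)
= 0.2904

0.2904


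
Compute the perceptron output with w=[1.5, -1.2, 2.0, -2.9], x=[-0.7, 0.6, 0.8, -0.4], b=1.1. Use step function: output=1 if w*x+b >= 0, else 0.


z = w . x + b
= 1.5*-0.7 + -1.2*0.6 + 2.0*0.8 + -2.9*-0.4 + 1.1
= -1.05 + -0.72 + 1.6 + 1.16 + 1.1
= 0.99 + 1.1
= 2.09
Since z = 2.09 >= 0, output = 1

1


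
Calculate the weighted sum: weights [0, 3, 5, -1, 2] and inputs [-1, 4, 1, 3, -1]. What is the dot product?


Element-wise products:
0 * -1 = 0
3 * 4 = 12
5 * 1 = 5
-1 * 3 = -3
2 * -1 = -2
Sum = 0 + 12 + 5 + -3 + -2
= 12

12


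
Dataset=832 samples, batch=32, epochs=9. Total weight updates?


Iterations per epoch = 832 / 32 = 26
Total updates = iterations_per_epoch * epochs
= 26 * 9
= 234

234


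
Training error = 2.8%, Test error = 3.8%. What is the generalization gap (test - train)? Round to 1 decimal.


Generalization gap = test_error - train_error
= 3.8 - 2.8
= 1.0%
A small gap suggests good generalization.

1.0


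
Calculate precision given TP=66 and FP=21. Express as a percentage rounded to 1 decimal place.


Precision = TP / (TP + FP) * 100
= 66 / (66 + 21)
= 66 / 87
= 0.7586
= 75.9%

75.9


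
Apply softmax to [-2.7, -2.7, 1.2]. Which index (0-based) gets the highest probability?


Softmax is a monotonic transformation, so it preserves the argmax.
We need to find the index of the maximum logit.
Index 0: -2.7
Index 1: -2.7
Index 2: 1.2
Maximum logit = 1.2 at index 2

2


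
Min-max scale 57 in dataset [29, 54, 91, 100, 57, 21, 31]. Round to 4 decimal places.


Min = 21, Max = 100
Range = 100 - 21 = 79
Scaled = (x - min) / (max - min)
= (57 - 21) / 79
= 36 / 79
= 0.4557

0.4557


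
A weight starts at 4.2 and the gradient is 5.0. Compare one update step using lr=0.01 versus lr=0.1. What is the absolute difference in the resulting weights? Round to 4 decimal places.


With lr=0.01: w_new = 4.2 - 0.01 * 5.0 = 4.15
With lr=0.1: w_new = 4.2 - 0.1 * 5.0 = 3.7
Absolute difference = |4.15 - 3.7|
= 0.4500

0.4500


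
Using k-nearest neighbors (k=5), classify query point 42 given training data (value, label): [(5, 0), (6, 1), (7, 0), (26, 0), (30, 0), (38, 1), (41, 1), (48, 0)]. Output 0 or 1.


Distances from query 42:
Point 41 (class 1): distance = 1
Point 38 (class 1): distance = 4
Point 48 (class 0): distance = 6
Point 30 (class 0): distance = 12
Point 26 (class 0): distance = 16
K=5 nearest neighbors: classes = [1, 1, 0, 0, 0]
Votes for class 1: 2 / 5
Majority vote => class 0

0


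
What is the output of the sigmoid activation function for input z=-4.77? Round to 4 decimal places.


sigmoid(z) = 1 / (1 + exp(-z))
exp(-(-4.77)) = exp(4.77) = 117.9192
1 + 117.9192 = 118.9192
1 / 118.9192 = 0.0084

0.0084


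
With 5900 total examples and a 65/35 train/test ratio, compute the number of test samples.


Train samples = 5900 * 65% = 3835
Test samples = 5900 - 3835
= 2065

2065


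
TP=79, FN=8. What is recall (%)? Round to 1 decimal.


Recall = TP / (TP + FN) * 100
= 79 / (79 + 8)
= 79 / 87
= 0.908
= 90.8%

90.8


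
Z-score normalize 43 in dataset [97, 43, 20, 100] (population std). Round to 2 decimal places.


Mean = (97 + 43 + 20 + 100) / 4 = 65.0
Variance = sum((x_i - mean)^2) / n = 1189.5
Std = sqrt(1189.5) = 34.4891
Z = (x - mean) / std
= (43 - 65.0) / 34.4891
= -22.0 / 34.4891
= -0.64

-0.64


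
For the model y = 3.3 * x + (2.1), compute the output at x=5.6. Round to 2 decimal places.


y = 3.3 * 5.6 + (2.1)
= 18.48 + (2.1)
= 20.58

20.58


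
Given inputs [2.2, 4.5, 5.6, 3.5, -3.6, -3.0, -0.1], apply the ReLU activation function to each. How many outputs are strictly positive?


ReLU(x) = max(0, x) for each element:
ReLU(2.2) = 2.2
ReLU(4.5) = 4.5
ReLU(5.6) = 5.6
ReLU(3.5) = 3.5
ReLU(-3.6) = 0
ReLU(-3.0) = 0
ReLU(-0.1) = 0
Active neurons (>0): 4

4


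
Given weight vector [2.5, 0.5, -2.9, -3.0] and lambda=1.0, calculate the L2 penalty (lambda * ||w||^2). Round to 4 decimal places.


Squaring each weight:
2.5^2 = 6.25
0.5^2 = 0.25
(-2.9)^2 = 8.41
(-3.0)^2 = 9.0
Sum of squares = 23.91
Penalty = 1.0 * 23.91 = 23.9100

23.9100


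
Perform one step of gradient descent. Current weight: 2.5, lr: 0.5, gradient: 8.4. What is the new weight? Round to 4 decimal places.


w_new = w_old - lr * gradient
= 2.5 - 0.5 * 8.4
= 2.5 - (4.2)
= -1.7000

-1.7000


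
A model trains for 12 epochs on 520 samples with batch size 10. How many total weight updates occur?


Iterations per epoch = 520 / 10 = 52
Total updates = iterations_per_epoch * epochs
= 52 * 12
= 624

624


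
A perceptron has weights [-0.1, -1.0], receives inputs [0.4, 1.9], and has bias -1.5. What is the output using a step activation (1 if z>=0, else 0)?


z = w . x + b
= -0.1*0.4 + -1.0*1.9 + -1.5
= -0.04 + -1.9 + -1.5
= -1.94 + -1.5
= -3.44
Since z = -3.44 < 0, output = 0

0


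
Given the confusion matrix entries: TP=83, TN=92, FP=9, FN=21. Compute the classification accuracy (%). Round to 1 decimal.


Accuracy = (TP + TN) / (TP + TN + FP + FN) * 100
= (83 + 92) / (83 + 92 + 9 + 21)
= 175 / 205
= 0.8537
= 85.4%

85.4


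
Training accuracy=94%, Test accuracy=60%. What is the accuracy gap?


Gap = train_accuracy - test_accuracy
= 94 - 60
= 34%
This large gap strongly indicates overfitting.

34


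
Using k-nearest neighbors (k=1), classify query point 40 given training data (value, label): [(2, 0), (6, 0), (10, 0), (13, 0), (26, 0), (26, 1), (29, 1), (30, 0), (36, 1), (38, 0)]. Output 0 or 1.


Distances from query 40:
Point 38 (class 0): distance = 2
K=1 nearest neighbors: classes = [0]
Votes for class 1: 0 / 1
Majority vote => class 0

0


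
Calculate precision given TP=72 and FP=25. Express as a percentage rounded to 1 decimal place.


Precision = TP / (TP + FP) * 100
= 72 / (72 + 25)
= 72 / 97
= 0.7423
= 74.2%

74.2


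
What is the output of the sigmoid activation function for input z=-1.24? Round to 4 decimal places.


sigmoid(z) = 1 / (1 + exp(-z))
exp(-(-1.24)) = exp(1.24) = 3.4556
1 + 3.4556 = 4.4556
1 / 4.4556 = 0.2244

0.2244


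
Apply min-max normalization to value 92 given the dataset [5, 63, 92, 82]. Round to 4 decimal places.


Min = 5, Max = 92
Range = 92 - 5 = 87
Scaled = (x - min) / (max - min)
= (92 - 5) / 87
= 87 / 87
= 1.0000

1.0000


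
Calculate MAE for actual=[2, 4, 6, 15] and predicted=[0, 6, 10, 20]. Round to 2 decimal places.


Absolute errors: [2, 2, 4, 5]
Sum of absolute errors = 13
MAE = 13 / 4 = 3.25

3.25


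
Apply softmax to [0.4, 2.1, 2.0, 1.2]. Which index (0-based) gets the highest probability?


Softmax is a monotonic transformation, so it preserves the argmax.
We need to find the index of the maximum logit.
Index 0: 0.4
Index 1: 2.1
Index 2: 2.0
Index 3: 1.2
Maximum logit = 2.1 at index 1

1


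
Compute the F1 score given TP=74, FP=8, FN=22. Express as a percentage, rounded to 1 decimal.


Precision = TP / (TP + FP) = 74 / 82 = 0.9024
Recall = TP / (TP + FN) = 74 / 96 = 0.7708
F1 = 2 * P * R / (P + R)
= 2 * 0.9024 * 0.7708 / (0.9024 + 0.7708)
= 1.3913 / 1.6733
= 0.8315
As percentage: 83.1%

83.1


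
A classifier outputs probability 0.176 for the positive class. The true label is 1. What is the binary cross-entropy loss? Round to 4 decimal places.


For y=1: Loss = -log(p)
= -log(0.176)
= -(-1.7373)
= 1.7373

1.7373


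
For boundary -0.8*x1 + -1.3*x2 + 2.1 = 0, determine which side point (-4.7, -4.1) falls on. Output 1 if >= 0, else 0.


Compute -0.8 * -4.7 + -1.3 * -4.1 + 2.1
= 3.76 + 5.33 + 2.1
= 11.19
Since 11.19 >= 0, the point is on the positive side.

1


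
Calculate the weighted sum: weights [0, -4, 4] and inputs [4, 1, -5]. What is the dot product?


Element-wise products:
0 * 4 = 0
-4 * 1 = -4
4 * -5 = -20
Sum = 0 + -4 + -20
= -24

-24


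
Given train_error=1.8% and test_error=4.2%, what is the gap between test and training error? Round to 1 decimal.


Generalization gap = test_error - train_error
= 4.2 - 1.8
= 2.4%
A moderate gap.

2.4


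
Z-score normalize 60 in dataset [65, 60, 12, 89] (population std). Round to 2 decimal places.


Mean = (65 + 60 + 12 + 89) / 4 = 56.5
Variance = sum((x_i - mean)^2) / n = 780.25
Std = sqrt(780.25) = 27.933
Z = (x - mean) / std
= (60 - 56.5) / 27.933
= 3.5 / 27.933
= 0.13

0.13


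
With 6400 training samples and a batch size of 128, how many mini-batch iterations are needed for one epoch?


Iterations per epoch = dataset_size / batch_size
= 6400 / 128
= 50

50


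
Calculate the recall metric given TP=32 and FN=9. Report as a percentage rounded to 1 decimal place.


Recall = TP / (TP + FN) * 100
= 32 / (32 + 9)
= 32 / 41
= 0.7805
= 78.0%

78.0


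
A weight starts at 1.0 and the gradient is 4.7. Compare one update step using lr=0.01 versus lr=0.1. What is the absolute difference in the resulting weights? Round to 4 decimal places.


With lr=0.01: w_new = 1.0 - 0.01 * 4.7 = 0.953
With lr=0.1: w_new = 1.0 - 0.1 * 4.7 = 0.53
Absolute difference = |0.953 - 0.53|
= 0.4230

0.4230


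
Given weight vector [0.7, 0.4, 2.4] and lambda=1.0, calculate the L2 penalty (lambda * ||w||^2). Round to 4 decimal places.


Squaring each weight:
0.7^2 = 0.49
0.4^2 = 0.16
2.4^2 = 5.76
Sum of squares = 6.41
Penalty = 1.0 * 6.41 = 6.4100

6.4100


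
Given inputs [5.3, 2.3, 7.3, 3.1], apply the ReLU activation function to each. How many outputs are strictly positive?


ReLU(x) = max(0, x) for each element:
ReLU(5.3) = 5.3
ReLU(2.3) = 2.3
ReLU(7.3) = 7.3
ReLU(3.1) = 3.1
Active neurons (>0): 4

4


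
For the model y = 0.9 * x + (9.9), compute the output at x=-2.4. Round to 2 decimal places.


y = 0.9 * -2.4 + (9.9)
= -2.16 + (9.9)
= 7.74

7.74


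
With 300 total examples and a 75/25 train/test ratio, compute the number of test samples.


Train samples = 300 * 75% = 225
Test samples = 300 - 225
= 75

75


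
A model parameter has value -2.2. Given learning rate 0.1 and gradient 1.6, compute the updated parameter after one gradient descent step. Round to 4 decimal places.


w_new = w_old - lr * gradient
= -2.2 - 0.1 * 1.6
= -2.2 - (0.16)
= -2.3600

-2.3600


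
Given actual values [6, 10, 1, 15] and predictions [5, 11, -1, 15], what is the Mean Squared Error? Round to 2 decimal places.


Differences: [1, -1, 2, 0]
Squared errors: [1, 1, 4, 0]
Sum of squared errors = 6
MSE = 6 / 4 = 1.50

1.50


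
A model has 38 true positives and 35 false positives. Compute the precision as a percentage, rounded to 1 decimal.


Precision = TP / (TP + FP) * 100
= 38 / (38 + 35)
= 38 / 73
= 0.5205
= 52.1%

52.1


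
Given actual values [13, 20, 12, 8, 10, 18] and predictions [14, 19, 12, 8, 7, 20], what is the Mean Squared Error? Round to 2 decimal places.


Differences: [-1, 1, 0, 0, 3, -2]
Squared errors: [1, 1, 0, 0, 9, 4]
Sum of squared errors = 15
MSE = 15 / 6 = 2.50

2.50


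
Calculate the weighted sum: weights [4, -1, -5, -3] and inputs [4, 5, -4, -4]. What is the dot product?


Element-wise products:
4 * 4 = 16
-1 * 5 = -5
-5 * -4 = 20
-3 * -4 = 12
Sum = 16 + -5 + 20 + 12
= 43

43


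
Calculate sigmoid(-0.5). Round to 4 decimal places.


sigmoid(z) = 1 / (1 + exp(-z))
exp(-(-0.5)) = exp(0.5) = 1.6487
1 + 1.6487 = 2.6487
1 / 2.6487 = 0.3775

0.3775


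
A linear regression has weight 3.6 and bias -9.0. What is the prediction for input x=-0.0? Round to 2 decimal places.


y = 3.6 * -0.0 + (-9.0)
= -0.0 + (-9.0)
= -9.00

-9.00


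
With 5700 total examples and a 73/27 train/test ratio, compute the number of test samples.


Train samples = 5700 * 73% = 4161
Test samples = 5700 - 4161
= 1539

1539


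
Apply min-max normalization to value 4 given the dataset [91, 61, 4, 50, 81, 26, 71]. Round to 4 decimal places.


Min = 4, Max = 91
Range = 91 - 4 = 87
Scaled = (x - min) / (max - min)
= (4 - 4) / 87
= 0 / 87
= 0.0000

0.0000


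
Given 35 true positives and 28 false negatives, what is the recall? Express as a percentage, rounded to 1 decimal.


Recall = TP / (TP + FN) * 100
= 35 / (35 + 28)
= 35 / 63
= 0.5556
= 55.6%

55.6


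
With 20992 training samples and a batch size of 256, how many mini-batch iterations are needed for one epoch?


Iterations per epoch = dataset_size / batch_size
= 20992 / 256
= 82

82


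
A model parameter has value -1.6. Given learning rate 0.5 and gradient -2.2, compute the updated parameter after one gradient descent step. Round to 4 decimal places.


w_new = w_old - lr * gradient
= -1.6 - 0.5 * -2.2
= -1.6 - (-1.1)
= -0.5000

-0.5000


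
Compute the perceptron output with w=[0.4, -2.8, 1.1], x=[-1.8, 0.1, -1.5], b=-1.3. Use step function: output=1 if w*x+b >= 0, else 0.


z = w . x + b
= 0.4*-1.8 + -2.8*0.1 + 1.1*-1.5 + -1.3
= -0.72 + -0.28 + -1.65 + -1.3
= -2.65 + -1.3
= -3.95
Since z = -3.95 < 0, output = 0

0


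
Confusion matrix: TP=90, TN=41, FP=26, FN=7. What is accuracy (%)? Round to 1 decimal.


Accuracy = (TP + TN) / (TP + TN + FP + FN) * 100
= (90 + 41) / (90 + 41 + 26 + 7)
= 131 / 164
= 0.7988
= 79.9%

79.9


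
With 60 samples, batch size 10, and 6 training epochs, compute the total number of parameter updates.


Iterations per epoch = 60 / 10 = 6
Total updates = iterations_per_epoch * epochs
= 6 * 6
= 36

36


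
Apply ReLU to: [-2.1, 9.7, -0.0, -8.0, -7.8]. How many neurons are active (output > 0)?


ReLU(x) = max(0, x) for each element:
ReLU(-2.1) = 0
ReLU(9.7) = 9.7
ReLU(-0.0) = 0
ReLU(-8.0) = 0
ReLU(-7.8) = 0
Active neurons (>0): 1

1


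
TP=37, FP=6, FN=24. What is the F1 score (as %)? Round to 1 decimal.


Precision = TP / (TP + FP) = 37 / 43 = 0.8605
Recall = TP / (TP + FN) = 37 / 61 = 0.6066
F1 = 2 * P * R / (P + R)
= 2 * 0.8605 * 0.6066 / (0.8605 + 0.6066)
= 1.0438 / 1.467
= 0.7115
As percentage: 71.2%

71.2


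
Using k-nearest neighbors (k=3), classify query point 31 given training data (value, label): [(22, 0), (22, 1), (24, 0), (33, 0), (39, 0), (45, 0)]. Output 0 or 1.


Distances from query 31:
Point 33 (class 0): distance = 2
Point 24 (class 0): distance = 7
Point 39 (class 0): distance = 8
K=3 nearest neighbors: classes = [0, 0, 0]
Votes for class 1: 0 / 3
Majority vote => class 0

0


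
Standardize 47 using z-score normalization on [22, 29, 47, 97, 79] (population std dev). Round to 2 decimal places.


Mean = (22 + 29 + 47 + 97 + 79) / 5 = 54.8
Variance = sum((x_i - mean)^2) / n = 833.76
Std = sqrt(833.76) = 28.8749
Z = (x - mean) / std
= (47 - 54.8) / 28.8749
= -7.8 / 28.8749
= -0.27

-0.27


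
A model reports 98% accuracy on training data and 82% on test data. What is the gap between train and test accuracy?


Gap = train_accuracy - test_accuracy
= 98 - 82
= 16%
This gap suggests the model is overfitting.

16


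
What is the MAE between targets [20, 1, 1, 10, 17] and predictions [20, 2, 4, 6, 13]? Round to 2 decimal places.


Absolute errors: [0, 1, 3, 4, 4]
Sum of absolute errors = 12
MAE = 12 / 5 = 2.40

2.40


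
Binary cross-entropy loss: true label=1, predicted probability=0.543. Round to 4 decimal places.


For y=1: Loss = -log(p)
= -log(0.543)
= -(-0.6106)
= 0.6106

0.6106


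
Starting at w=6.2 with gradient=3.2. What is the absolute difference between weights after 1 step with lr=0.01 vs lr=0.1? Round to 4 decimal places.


With lr=0.01: w_new = 6.2 - 0.01 * 3.2 = 6.168
With lr=0.1: w_new = 6.2 - 0.1 * 3.2 = 5.88
Absolute difference = |6.168 - 5.88|
= 0.2880

0.2880


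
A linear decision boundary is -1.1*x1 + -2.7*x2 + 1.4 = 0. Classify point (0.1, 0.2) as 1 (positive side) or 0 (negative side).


Compute -1.1 * 0.1 + -2.7 * 0.2 + 1.4
= -0.11 + -0.54 + 1.4
= 0.75
Since 0.75 >= 0, the point is on the positive side.

1


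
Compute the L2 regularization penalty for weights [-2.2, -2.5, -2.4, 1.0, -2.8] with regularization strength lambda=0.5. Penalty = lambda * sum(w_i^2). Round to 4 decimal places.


Squaring each weight:
(-2.2)^2 = 4.84
(-2.5)^2 = 6.25
(-2.4)^2 = 5.76
1.0^2 = 1.0
(-2.8)^2 = 7.84
Sum of squares = 25.69
Penalty = 0.5 * 25.69 = 12.8450

12.8450


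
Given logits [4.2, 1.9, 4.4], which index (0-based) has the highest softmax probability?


Softmax is a monotonic transformation, so it preserves the argmax.
We need to find the index of the maximum logit.
Index 0: 4.2
Index 1: 1.9
Index 2: 4.4
Maximum logit = 4.4 at index 2

2


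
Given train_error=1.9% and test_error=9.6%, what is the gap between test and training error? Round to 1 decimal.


Generalization gap = test_error - train_error
= 9.6 - 1.9
= 7.7%
A moderate gap.

7.7


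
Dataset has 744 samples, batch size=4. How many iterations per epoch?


Iterations per epoch = dataset_size / batch_size
= 744 / 4
= 186

186


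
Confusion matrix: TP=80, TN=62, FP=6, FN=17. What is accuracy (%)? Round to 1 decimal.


Accuracy = (TP + TN) / (TP + TN + FP + FN) * 100
= (80 + 62) / (80 + 62 + 6 + 17)
= 142 / 165
= 0.8606
= 86.1%

86.1


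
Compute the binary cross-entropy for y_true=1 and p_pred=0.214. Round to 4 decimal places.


For y=1: Loss = -log(p)
= -log(0.214)
= -(-1.5418)
= 1.5418

1.5418


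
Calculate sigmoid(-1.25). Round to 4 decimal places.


sigmoid(z) = 1 / (1 + exp(-z))
exp(-(-1.25)) = exp(1.25) = 3.4903
1 + 3.4903 = 4.4903
1 / 4.4903 = 0.2227

0.2227


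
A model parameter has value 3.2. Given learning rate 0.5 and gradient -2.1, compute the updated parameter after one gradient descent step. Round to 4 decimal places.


w_new = w_old - lr * gradient
= 3.2 - 0.5 * -2.1
= 3.2 - (-1.05)
= 4.2500

4.2500


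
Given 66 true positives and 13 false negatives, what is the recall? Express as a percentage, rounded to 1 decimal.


Recall = TP / (TP + FN) * 100
= 66 / (66 + 13)
= 66 / 79
= 0.8354
= 83.5%

83.5


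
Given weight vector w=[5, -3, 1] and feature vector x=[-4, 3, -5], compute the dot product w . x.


Element-wise products:
5 * -4 = -20
-3 * 3 = -9
1 * -5 = -5
Sum = -20 + -9 + -5
= -34

-34


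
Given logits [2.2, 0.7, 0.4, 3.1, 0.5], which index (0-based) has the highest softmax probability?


Softmax is a monotonic transformation, so it preserves the argmax.
We need to find the index of the maximum logit.
Index 0: 2.2
Index 1: 0.7
Index 2: 0.4
Index 3: 3.1
Index 4: 0.5
Maximum logit = 3.1 at index 3

3


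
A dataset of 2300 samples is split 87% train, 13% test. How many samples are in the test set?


Train samples = 2300 * 87% = 2001
Test samples = 2300 - 2001
= 299

299


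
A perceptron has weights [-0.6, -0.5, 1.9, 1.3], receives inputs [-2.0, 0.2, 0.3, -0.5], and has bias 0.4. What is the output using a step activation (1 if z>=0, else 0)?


z = w . x + b
= -0.6*-2.0 + -0.5*0.2 + 1.9*0.3 + 1.3*-0.5 + 0.4
= 1.2 + -0.1 + 0.57 + -0.65 + 0.4
= 1.02 + 0.4
= 1.42
Since z = 1.42 >= 0, output = 1

1


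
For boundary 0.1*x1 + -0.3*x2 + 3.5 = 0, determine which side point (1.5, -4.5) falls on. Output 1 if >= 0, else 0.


Compute 0.1 * 1.5 + -0.3 * -4.5 + 3.5
= 0.15 + 1.35 + 3.5
= 5.0
Since 5.0 >= 0, the point is on the positive side.

1


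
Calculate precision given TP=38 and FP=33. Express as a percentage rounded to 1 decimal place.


Precision = TP / (TP + FP) * 100
= 38 / (38 + 33)
= 38 / 71
= 0.5352
= 53.5%

53.5


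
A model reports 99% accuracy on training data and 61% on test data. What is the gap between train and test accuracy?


Gap = train_accuracy - test_accuracy
= 99 - 61
= 38%
This large gap strongly indicates overfitting.

38


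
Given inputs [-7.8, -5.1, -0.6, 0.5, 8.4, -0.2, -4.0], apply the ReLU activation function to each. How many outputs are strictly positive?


ReLU(x) = max(0, x) for each element:
ReLU(-7.8) = 0
ReLU(-5.1) = 0
ReLU(-0.6) = 0
ReLU(0.5) = 0.5
ReLU(8.4) = 8.4
ReLU(-0.2) = 0
ReLU(-4.0) = 0
Active neurons (>0): 2

2


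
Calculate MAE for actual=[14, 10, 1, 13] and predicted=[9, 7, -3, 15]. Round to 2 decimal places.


Absolute errors: [5, 3, 4, 2]
Sum of absolute errors = 14
MAE = 14 / 4 = 3.50

3.50


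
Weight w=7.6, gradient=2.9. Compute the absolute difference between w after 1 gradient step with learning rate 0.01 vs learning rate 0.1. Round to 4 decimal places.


With lr=0.01: w_new = 7.6 - 0.01 * 2.9 = 7.571
With lr=0.1: w_new = 7.6 - 0.1 * 2.9 = 7.31
Absolute difference = |7.571 - 7.31|
= 0.2610

0.2610


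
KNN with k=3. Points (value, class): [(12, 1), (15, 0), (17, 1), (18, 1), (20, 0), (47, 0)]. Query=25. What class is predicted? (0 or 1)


Distances from query 25:
Point 20 (class 0): distance = 5
Point 18 (class 1): distance = 7
Point 17 (class 1): distance = 8
K=3 nearest neighbors: classes = [0, 1, 1]
Votes for class 1: 2 / 3
Majority vote => class 1

1


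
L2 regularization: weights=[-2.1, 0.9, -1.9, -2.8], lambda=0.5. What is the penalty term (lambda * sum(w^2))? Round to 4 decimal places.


Squaring each weight:
(-2.1)^2 = 4.41
0.9^2 = 0.81
(-1.9)^2 = 3.61
(-2.8)^2 = 7.84
Sum of squares = 16.67
Penalty = 0.5 * 16.67 = 8.3350

8.3350


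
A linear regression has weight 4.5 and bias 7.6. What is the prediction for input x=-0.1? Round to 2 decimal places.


y = 4.5 * -0.1 + (7.6)
= -0.45 + (7.6)
= 7.15

7.15


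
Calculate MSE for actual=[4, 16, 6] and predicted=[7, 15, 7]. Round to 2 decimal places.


Differences: [-3, 1, -1]
Squared errors: [9, 1, 1]
Sum of squared errors = 11
MSE = 11 / 3 = 3.67

3.67


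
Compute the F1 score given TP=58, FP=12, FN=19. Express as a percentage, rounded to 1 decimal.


Precision = TP / (TP + FP) = 58 / 70 = 0.8286
Recall = TP / (TP + FN) = 58 / 77 = 0.7532
F1 = 2 * P * R / (P + R)
= 2 * 0.8286 * 0.7532 / (0.8286 + 0.7532)
= 1.2482 / 1.5818
= 0.7891
As percentage: 78.9%

78.9


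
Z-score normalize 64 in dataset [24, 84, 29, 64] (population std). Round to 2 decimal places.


Mean = (24 + 84 + 29 + 64) / 4 = 50.25
Variance = sum((x_i - mean)^2) / n = 617.1875
Std = sqrt(617.1875) = 24.8433
Z = (x - mean) / std
= (64 - 50.25) / 24.8433
= 13.75 / 24.8433
= 0.55

0.55


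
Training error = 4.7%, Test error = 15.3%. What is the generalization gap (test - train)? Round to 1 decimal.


Generalization gap = test_error - train_error
= 15.3 - 4.7
= 10.6%
A large gap suggests overfitting.

10.6


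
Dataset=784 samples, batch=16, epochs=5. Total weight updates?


Iterations per epoch = 784 / 16 = 49
Total updates = iterations_per_epoch * epochs
= 49 * 5
= 245

245


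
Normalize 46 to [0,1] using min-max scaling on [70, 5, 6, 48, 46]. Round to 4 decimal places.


Min = 5, Max = 70
Range = 70 - 5 = 65
Scaled = (x - min) / (max - min)
= (46 - 5) / 65
= 41 / 65
= 0.6308

0.6308


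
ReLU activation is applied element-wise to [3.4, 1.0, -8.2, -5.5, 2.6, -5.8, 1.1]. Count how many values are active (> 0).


ReLU(x) = max(0, x) for each element:
ReLU(3.4) = 3.4
ReLU(1.0) = 1.0
ReLU(-8.2) = 0
ReLU(-5.5) = 0
ReLU(2.6) = 2.6
ReLU(-5.8) = 0
ReLU(1.1) = 1.1
Active neurons (>0): 4

4


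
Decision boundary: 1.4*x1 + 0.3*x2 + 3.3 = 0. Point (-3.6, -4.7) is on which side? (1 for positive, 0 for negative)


Compute 1.4 * -3.6 + 0.3 * -4.7 + 3.3
= -5.04 + -1.41 + 3.3
= -3.15
Since -3.15 < 0, the point is on the negative side.

0


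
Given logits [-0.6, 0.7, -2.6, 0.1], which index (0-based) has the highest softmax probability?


Softmax is a monotonic transformation, so it preserves the argmax.
We need to find the index of the maximum logit.
Index 0: -0.6
Index 1: 0.7
Index 2: -2.6
Index 3: 0.1
Maximum logit = 0.7 at index 1

1


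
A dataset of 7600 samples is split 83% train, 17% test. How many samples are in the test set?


Train samples = 7600 * 83% = 6308
Test samples = 7600 - 6308
= 1292

1292


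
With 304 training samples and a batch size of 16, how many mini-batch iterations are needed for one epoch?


Iterations per epoch = dataset_size / batch_size
= 304 / 16
= 19

19


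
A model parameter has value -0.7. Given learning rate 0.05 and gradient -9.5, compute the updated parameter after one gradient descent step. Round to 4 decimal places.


w_new = w_old - lr * gradient
= -0.7 - 0.05 * -9.5
= -0.7 - (-0.475)
= -0.2250

-0.2250


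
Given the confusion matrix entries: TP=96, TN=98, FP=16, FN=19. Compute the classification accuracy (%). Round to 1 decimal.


Accuracy = (TP + TN) / (TP + TN + FP + FN) * 100
= (96 + 98) / (96 + 98 + 16 + 19)
= 194 / 229
= 0.8472
= 84.7%

84.7


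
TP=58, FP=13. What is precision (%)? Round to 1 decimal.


Precision = TP / (TP + FP) * 100
= 58 / (58 + 13)
= 58 / 71
= 0.8169
= 81.7%

81.7


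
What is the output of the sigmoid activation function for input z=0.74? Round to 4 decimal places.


sigmoid(z) = 1 / (1 + exp(-z))
exp(-(0.74)) = exp(-0.74) = 0.4771
1 + 0.4771 = 1.4771
1 / 1.4771 = 0.6770

0.6770


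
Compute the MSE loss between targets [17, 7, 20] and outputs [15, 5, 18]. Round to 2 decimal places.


Differences: [2, 2, 2]
Squared errors: [4, 4, 4]
Sum of squared errors = 12
MSE = 12 / 3 = 4.00

4.00


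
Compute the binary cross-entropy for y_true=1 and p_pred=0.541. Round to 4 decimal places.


For y=1: Loss = -log(p)
= -log(0.541)
= -(-0.6143)
= 0.6143

0.6143


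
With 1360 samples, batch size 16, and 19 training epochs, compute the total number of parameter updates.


Iterations per epoch = 1360 / 16 = 85
Total updates = iterations_per_epoch * epochs
= 85 * 19
= 1615

1615


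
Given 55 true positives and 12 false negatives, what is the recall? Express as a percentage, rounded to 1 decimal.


Recall = TP / (TP + FN) * 100
= 55 / (55 + 12)
= 55 / 67
= 0.8209
= 82.1%

82.1


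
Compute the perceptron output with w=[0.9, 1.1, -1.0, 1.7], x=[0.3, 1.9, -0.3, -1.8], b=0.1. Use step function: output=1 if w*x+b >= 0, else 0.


z = w . x + b
= 0.9*0.3 + 1.1*1.9 + -1.0*-0.3 + 1.7*-1.8 + 0.1
= 0.27 + 2.09 + 0.3 + -3.06 + 0.1
= -0.4 + 0.1
= -0.3
Since z = -0.3 < 0, output = 0

0


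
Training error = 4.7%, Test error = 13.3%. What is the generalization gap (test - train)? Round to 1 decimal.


Generalization gap = test_error - train_error
= 13.3 - 4.7
= 8.6%
A moderate gap.

8.6


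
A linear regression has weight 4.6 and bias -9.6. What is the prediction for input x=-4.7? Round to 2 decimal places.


y = 4.6 * -4.7 + (-9.6)
= -21.62 + (-9.6)
= -31.22

-31.22


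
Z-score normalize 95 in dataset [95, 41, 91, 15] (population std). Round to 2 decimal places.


Mean = (95 + 41 + 91 + 15) / 4 = 60.5
Variance = sum((x_i - mean)^2) / n = 1142.75
Std = sqrt(1142.75) = 33.8046
Z = (x - mean) / std
= (95 - 60.5) / 33.8046
= 34.5 / 33.8046
= 1.02

1.02


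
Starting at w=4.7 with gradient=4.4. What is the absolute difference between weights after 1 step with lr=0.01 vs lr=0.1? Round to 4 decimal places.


With lr=0.01: w_new = 4.7 - 0.01 * 4.4 = 4.656
With lr=0.1: w_new = 4.7 - 0.1 * 4.4 = 4.26
Absolute difference = |4.656 - 4.26|
= 0.3960

0.3960


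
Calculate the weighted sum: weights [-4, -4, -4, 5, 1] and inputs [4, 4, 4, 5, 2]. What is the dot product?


Element-wise products:
-4 * 4 = -16
-4 * 4 = -16
-4 * 4 = -16
5 * 5 = 25
1 * 2 = 2
Sum = -16 + -16 + -16 + 25 + 2
= -21

-21


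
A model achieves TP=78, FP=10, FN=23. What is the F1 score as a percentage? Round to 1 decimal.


Precision = TP / (TP + FP) = 78 / 88 = 0.8864
Recall = TP / (TP + FN) = 78 / 101 = 0.7723
F1 = 2 * P * R / (P + R)
= 2 * 0.8864 * 0.7723 / (0.8864 + 0.7723)
= 1.369 / 1.6586
= 0.8254
As percentage: 82.5%

82.5


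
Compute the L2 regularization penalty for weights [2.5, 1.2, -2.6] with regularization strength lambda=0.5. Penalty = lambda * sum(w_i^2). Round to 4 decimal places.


Squaring each weight:
2.5^2 = 6.25
1.2^2 = 1.44
(-2.6)^2 = 6.76
Sum of squares = 14.45
Penalty = 0.5 * 14.45 = 7.2250

7.2250


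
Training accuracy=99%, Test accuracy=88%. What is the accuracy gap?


Gap = train_accuracy - test_accuracy
= 99 - 88
= 11%
This gap suggests the model is overfitting.

11


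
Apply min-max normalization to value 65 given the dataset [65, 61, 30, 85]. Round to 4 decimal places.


Min = 30, Max = 85
Range = 85 - 30 = 55
Scaled = (x - min) / (max - min)
= (65 - 30) / 55
= 35 / 55
= 0.6364

0.6364


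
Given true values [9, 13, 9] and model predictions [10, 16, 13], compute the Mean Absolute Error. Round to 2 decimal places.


Absolute errors: [1, 3, 4]
Sum of absolute errors = 8
MAE = 8 / 3 = 2.67

2.67


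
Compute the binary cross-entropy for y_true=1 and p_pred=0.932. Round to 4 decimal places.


For y=1: Loss = -log(p)
= -log(0.932)
= -(-0.0704)
= 0.0704

0.0704


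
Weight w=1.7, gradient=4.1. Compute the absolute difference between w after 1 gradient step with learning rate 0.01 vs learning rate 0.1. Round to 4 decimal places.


With lr=0.01: w_new = 1.7 - 0.01 * 4.1 = 1.659
With lr=0.1: w_new = 1.7 - 0.1 * 4.1 = 1.29
Absolute difference = |1.659 - 1.29|
= 0.3690

0.3690


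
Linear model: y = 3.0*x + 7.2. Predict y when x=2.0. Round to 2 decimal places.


y = 3.0 * 2.0 + (7.2)
= 6.0 + (7.2)
= 13.20

13.20


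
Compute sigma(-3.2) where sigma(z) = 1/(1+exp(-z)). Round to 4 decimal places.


sigmoid(z) = 1 / (1 + exp(-z))
exp(-(-3.2)) = exp(3.2) = 24.5325
1 + 24.5325 = 25.5325
1 / 25.5325 = 0.0392

0.0392


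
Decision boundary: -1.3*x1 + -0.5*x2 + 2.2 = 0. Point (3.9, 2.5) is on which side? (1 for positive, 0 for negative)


Compute -1.3 * 3.9 + -0.5 * 2.5 + 2.2
= -5.07 + -1.25 + 2.2
= -4.12
Since -4.12 < 0, the point is on the negative side.

0


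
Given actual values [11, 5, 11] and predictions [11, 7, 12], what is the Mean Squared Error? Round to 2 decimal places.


Differences: [0, -2, -1]
Squared errors: [0, 4, 1]
Sum of squared errors = 5
MSE = 5 / 3 = 1.67

1.67


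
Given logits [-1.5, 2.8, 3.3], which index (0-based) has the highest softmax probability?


Softmax is a monotonic transformation, so it preserves the argmax.
We need to find the index of the maximum logit.
Index 0: -1.5
Index 1: 2.8
Index 2: 3.3
Maximum logit = 3.3 at index 2

2


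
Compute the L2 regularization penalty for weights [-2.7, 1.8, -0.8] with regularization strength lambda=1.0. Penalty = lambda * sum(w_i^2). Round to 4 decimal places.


Squaring each weight:
(-2.7)^2 = 7.29
1.8^2 = 3.24
(-0.8)^2 = 0.64
Sum of squares = 11.17
Penalty = 1.0 * 11.17 = 11.1700

11.1700


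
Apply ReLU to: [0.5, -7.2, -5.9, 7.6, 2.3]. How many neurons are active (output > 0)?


ReLU(x) = max(0, x) for each element:
ReLU(0.5) = 0.5
ReLU(-7.2) = 0
ReLU(-5.9) = 0
ReLU(7.6) = 7.6
ReLU(2.3) = 2.3
Active neurons (>0): 3

3


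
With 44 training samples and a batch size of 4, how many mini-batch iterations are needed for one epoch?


Iterations per epoch = dataset_size / batch_size
= 44 / 4
= 11

11


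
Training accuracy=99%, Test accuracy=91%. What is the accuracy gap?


Gap = train_accuracy - test_accuracy
= 99 - 91
= 8%
This moderate gap may indicate mild overfitting.

8


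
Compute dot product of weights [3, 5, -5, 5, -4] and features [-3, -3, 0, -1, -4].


Element-wise products:
3 * -3 = -9
5 * -3 = -15
-5 * 0 = 0
5 * -1 = -5
-4 * -4 = 16
Sum = -9 + -15 + 0 + -5 + 16
= -13

-13


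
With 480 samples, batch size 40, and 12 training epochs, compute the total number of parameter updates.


Iterations per epoch = 480 / 40 = 12
Total updates = iterations_per_epoch * epochs
= 12 * 12
= 144

144


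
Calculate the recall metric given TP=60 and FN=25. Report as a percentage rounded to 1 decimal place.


Recall = TP / (TP + FN) * 100
= 60 / (60 + 25)
= 60 / 85
= 0.7059
= 70.6%

70.6


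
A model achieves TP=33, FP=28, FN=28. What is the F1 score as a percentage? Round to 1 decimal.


Precision = TP / (TP + FP) = 33 / 61 = 0.541
Recall = TP / (TP + FN) = 33 / 61 = 0.541
F1 = 2 * P * R / (P + R)
= 2 * 0.541 * 0.541 / (0.541 + 0.541)
= 0.5853 / 1.082
= 0.541
As percentage: 54.1%

54.1


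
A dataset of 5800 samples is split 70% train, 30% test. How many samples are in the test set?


Train samples = 5800 * 70% = 4060
Test samples = 5800 - 4060
= 1740

1740
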